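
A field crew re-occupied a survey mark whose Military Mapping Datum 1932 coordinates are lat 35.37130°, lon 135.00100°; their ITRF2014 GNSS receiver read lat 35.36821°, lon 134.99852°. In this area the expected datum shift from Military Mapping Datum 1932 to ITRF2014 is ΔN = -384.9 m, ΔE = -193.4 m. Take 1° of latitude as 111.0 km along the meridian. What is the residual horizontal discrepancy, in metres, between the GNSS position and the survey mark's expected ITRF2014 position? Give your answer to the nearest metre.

52 m

Observed coordinate differences: Δφ = -0.00309°, Δλ = -0.00248°.
Converting to metres (1° lat = 111000 m, cos φ = 0.815418): observed ΔN = -343.0 m, observed ΔE = -224.5 m.
Subtracting the expected shift leaves a residual of -343.0 − (-384.9) = 41.9 m north and -224.5 − (-193.4) = -31.1 m east.
Residual distance = √(41.9² + (-31.1)²) = 52.2 m.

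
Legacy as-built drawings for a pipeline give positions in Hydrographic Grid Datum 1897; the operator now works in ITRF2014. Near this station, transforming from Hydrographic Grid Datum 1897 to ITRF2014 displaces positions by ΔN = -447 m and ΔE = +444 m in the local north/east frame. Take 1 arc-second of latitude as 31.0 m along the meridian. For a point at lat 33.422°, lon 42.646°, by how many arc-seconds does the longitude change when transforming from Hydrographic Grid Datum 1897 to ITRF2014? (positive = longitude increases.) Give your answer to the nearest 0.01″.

Δλ = 17.16″

At latitude 33.422°, cos φ = 0.834636.
1″ of longitude at this latitude = 31.00 × cos φ = 25.8737 m, so Δλ = 444.0 / 25.8737 = 17.160″.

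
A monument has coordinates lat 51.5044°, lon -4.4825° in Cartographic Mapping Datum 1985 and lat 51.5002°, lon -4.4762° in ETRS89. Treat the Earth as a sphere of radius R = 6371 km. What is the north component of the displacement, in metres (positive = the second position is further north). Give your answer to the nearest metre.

Δφ = 51.5002° − 51.5044° = -0.0042°; Δλ = -4.4762° − -4.4825° = +0.0063°.
1° along a meridian = πR/180 = 111195 m.
ΔN = Δφ × 111195 = -467.0 m; ΔE = Δλ × 111195 × cos(51.5044°) = +0.0063 × 111195 × 0.622455 = 436.0 m.

ΔN = -467 m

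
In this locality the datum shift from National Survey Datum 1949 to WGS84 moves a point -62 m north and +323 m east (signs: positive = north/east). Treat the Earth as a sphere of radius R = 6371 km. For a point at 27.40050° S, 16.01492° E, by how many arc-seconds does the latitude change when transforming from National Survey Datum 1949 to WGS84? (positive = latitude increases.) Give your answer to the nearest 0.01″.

Δφ = -2.01″

On a sphere of radius R, 1 rad of latitude = R, so Δφ = ΔN / R = -62.0 / 6371000 = -9.7316e-06 rad = -2.007″.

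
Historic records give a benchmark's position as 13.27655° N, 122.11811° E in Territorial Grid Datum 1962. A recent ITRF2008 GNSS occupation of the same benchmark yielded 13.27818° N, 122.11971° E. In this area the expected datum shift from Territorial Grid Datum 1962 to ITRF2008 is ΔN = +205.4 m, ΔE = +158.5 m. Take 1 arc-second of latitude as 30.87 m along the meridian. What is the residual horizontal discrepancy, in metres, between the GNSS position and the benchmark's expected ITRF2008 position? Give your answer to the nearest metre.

28 m

Observed coordinate differences: Δφ = +0.00163°, Δλ = +0.00160°.
Converting to metres (1° lat = 111132 m, cos φ = 0.973273): observed ΔN = 181.1 m, observed ΔE = 173.1 m.
Subtracting the expected shift leaves a residual of 181.1 − (205.4) = -24.3 m north and 173.1 − (158.5) = 14.6 m east.
Residual distance = √((-24.3)² + 14.6²) = 28.3 m.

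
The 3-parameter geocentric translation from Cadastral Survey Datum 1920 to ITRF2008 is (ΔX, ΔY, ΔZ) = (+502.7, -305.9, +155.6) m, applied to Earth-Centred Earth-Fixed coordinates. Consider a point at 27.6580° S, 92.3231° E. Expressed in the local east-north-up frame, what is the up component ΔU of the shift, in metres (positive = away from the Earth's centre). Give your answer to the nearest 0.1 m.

ΔU = -361.0 m

The local up (radial) axis is (cos φ cos λ, cos φ sin λ, sin φ), giving ΔU = -18.048 − 270.723 − 72.228 = -361.00 m.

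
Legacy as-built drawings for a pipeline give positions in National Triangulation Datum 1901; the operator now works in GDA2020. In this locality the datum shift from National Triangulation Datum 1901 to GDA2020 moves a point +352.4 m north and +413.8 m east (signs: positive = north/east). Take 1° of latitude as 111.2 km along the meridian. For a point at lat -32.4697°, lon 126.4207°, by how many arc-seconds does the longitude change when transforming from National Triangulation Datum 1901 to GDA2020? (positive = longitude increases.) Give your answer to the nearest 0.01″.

Δλ = 15.88″

At latitude -32.4697°, cos φ = 0.843675.
1° of longitude at this latitude = 111.2 × cos φ = 93.82 km, so Δλ = 413.8 / 93816.7 = 0.0044107° = 15.879″.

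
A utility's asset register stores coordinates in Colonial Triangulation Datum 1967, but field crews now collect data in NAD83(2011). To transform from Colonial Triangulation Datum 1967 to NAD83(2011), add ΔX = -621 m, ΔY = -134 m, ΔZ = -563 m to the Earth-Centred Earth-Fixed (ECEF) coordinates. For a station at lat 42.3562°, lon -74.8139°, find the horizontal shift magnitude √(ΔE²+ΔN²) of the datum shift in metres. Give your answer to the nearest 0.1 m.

The local east axis at (φ, λ) is (−sin λ, cos λ, 0), so ΔE = −sin(-74.8139°)·(-621) + cos(-74.8139°)·(-134) = -634.42 m.
The local north axis is (−sin φ cos λ, −sin φ sin λ, cos φ), giving ΔN = 109.600 − 87.128 − 416.040 = -393.57 m.
Horizontal magnitude = √(ΔE² + ΔN²) = √((-634.42)² + (-393.57)²) = 746.58 m.

746.6 m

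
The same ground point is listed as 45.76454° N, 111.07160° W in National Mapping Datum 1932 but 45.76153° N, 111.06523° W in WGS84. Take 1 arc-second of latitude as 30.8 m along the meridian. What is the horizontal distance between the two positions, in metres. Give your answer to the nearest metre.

595 m

Δφ = 45.76153° − 45.76454° = -0.00301°; Δλ = -111.06523° − -111.07160° = +0.00637°.
1° of latitude = 3600 × 30.80 = 110880 m.
ΔN = Δφ × 110880 = -333.7 m; ΔE = Δλ × 110880 × cos(45.76454°) = +0.00637 × 110880 × 0.697609 = 492.7 m.
Distance = √(ΔE² + ΔN²) = √(492.7² + (-333.7)²) = 595.1 m.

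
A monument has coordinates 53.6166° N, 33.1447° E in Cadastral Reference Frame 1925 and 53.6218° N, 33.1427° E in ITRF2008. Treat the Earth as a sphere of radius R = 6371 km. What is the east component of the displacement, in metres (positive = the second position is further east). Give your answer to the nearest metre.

ΔE = -132 m

Δφ = 53.6218° − 53.6166° = +0.0052°; Δλ = 33.1427° − 33.1447° = -0.0020°.
1° along a meridian = πR/180 = 111195 m.
ΔN = Δφ × 111195 = 578.2 m; ΔE = Δλ × 111195 × cos(53.6166°) = -0.0020 × 111195 × 0.593186 = -131.9 m.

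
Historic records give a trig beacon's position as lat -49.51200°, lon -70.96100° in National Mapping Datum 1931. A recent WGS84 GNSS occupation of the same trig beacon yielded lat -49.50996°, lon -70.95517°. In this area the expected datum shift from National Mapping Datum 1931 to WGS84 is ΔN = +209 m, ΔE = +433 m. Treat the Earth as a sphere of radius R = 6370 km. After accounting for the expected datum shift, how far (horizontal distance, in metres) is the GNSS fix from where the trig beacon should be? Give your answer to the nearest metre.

22 m

Observed coordinate differences: Δφ = +0.00204°, Δλ = +0.00583°.
Converting to metres (1° lat = 111177 m, cos φ = 0.649289): observed ΔN = 226.8 m, observed ΔE = 420.8 m.
Subtracting the expected shift leaves a residual of 226.8 − (209) = 17.8 m north and 420.8 − (433) = -12.2 m east.
Residual distance = √(17.8² + (-12.2)²) = 21.6 m.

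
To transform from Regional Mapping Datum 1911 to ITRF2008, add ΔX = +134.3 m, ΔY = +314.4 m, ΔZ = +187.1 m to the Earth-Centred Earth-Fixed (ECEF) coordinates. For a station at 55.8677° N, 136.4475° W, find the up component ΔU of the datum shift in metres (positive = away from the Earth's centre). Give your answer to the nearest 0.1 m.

ΔU = -21.3 m

At φ = 55.8677°, λ = -136.4475°: sin φ = 0.827744, cos φ = 0.561106, sin λ = -0.689019, cos λ = -0.724743.
ΔU = cos φ cos λ·ΔX + cos φ sin λ·ΔY + sin φ·ΔZ = (0.561106)(-0.724743)(134.3) + (0.561106)(-0.689019)(314.4) + (0.827744)(187.1) = -21.29 m.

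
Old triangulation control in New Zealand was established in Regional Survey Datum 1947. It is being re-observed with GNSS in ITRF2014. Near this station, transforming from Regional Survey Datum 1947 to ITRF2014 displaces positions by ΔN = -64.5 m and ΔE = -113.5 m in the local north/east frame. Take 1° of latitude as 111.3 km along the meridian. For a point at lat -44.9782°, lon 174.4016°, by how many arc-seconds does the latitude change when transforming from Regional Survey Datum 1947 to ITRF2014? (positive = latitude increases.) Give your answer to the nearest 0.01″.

Δφ = -2.09″

1° of latitude = 111.3 km, so Δφ = -64.5 / 111300 = -0.0005795° = -2.086″.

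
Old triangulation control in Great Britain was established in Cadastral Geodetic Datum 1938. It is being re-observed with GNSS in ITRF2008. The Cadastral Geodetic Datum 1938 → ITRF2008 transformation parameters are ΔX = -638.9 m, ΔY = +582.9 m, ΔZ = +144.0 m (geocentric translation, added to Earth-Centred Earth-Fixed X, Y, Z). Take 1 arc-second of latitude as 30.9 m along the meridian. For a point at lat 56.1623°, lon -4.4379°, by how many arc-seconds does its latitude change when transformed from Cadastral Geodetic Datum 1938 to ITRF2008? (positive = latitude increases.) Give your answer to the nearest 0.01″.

sin φ = 0.830618, cos φ = 0.556842, sin λ = -0.077379, cos λ = 0.997002.
North component: ΔN = −sin φ cos λ·ΔX − sin φ sin λ·ΔY + cos φ·ΔZ = −(0.830618)(0.997002)(-638.9) − (0.830618)(-0.077379)(582.9) + (0.556842)(144.0) = 646.74 m.
1° of latitude spans 3600 × 30.90 = 111240 m, so Δφ = 646.74 / 111240 × 3600 = 20.930″.

Δφ = 20.93″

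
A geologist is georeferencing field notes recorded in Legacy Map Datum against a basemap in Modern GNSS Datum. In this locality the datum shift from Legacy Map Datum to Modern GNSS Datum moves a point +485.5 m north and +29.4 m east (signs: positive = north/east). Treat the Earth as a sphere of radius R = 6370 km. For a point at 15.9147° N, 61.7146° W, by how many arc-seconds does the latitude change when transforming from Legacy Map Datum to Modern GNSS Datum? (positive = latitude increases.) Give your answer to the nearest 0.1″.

On a sphere of radius R, 1 rad of latitude = R, so Δφ = ΔN / R = 485.5 / 6370000 = 7.6217e-05 rad = 15.721″.

Δφ = 15.7″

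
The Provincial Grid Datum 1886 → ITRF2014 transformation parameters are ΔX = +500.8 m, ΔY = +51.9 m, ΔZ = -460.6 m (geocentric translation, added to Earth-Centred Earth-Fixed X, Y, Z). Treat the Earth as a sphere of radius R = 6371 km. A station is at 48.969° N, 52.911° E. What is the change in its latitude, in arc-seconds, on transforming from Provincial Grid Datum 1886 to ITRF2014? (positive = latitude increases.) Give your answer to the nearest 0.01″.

sin φ = 0.754355, cos φ = 0.656467, sin λ = 0.797700, cos λ = 0.603055.
North component: ΔN = −sin φ cos λ·ΔX − sin φ sin λ·ΔY + cos φ·ΔZ = −(0.754355)(0.603055)(500.8) − (0.754355)(0.797700)(51.9) + (0.656467)(-460.6) = -561.42 m.
1° of latitude spans πR/180 = 111195 m, so Δφ = -561.42 / 111195 × 3600 = -18.176″.

Δφ = -18.18″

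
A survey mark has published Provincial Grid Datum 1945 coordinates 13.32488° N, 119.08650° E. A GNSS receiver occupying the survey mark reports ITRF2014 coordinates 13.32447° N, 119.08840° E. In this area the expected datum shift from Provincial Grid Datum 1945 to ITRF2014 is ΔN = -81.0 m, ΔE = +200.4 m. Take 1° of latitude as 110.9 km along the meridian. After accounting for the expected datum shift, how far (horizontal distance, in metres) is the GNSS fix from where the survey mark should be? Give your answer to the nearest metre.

36 m

Observed coordinate differences: Δφ = -0.00041°, Δλ = +0.00190°.
Converting to metres (1° lat = 110900 m, cos φ = 0.973079): observed ΔN = -45.5 m, observed ΔE = 205.0 m.
Subtracting the expected shift leaves a residual of -45.5 − (-81.0) = 35.5 m north and 205.0 − (200.4) = 4.6 m east.
Residual distance = √(35.5² + 4.6²) = 35.8 m.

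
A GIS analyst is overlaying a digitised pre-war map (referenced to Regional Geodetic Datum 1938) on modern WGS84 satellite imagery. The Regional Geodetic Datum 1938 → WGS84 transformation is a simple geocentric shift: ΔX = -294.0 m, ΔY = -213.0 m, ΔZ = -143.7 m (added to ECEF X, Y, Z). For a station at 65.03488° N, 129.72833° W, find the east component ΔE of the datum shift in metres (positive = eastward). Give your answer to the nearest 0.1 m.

The local east axis at (φ, λ) is (−sin λ, cos λ, 0), so ΔE = −sin(-129.72833°)·(-294.0) + cos(-129.72833°)·(-213.0) = -89.97 m.

ΔE = -90.0 m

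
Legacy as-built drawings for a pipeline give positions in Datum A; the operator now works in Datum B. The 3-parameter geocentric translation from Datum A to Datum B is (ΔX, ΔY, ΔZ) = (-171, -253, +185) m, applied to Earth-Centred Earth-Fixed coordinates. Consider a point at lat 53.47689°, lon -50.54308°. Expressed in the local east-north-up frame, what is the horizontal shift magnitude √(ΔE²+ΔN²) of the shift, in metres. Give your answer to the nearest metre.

296 m

The local east axis at (φ, λ) is (−sin λ, cos λ, 0), so ΔE = −sin(-50.54308°)·(-171) + cos(-50.54308°)·(-253) = -292.81 m.
The local north axis is (−sin φ cos λ, −sin φ sin λ, cos φ), giving ΔN = 87.329 − 156.980 + 110.102 = 40.45 m.
Horizontal magnitude = √(ΔE² + ΔN²) = √((-292.81)² + 40.45²) = 295.59 m.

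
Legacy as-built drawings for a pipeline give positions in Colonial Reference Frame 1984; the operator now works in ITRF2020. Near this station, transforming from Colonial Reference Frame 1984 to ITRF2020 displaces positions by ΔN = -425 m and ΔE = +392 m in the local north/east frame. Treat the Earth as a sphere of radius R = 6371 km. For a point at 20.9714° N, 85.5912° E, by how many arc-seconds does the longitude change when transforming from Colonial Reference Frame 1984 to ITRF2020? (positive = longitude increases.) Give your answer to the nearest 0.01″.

At latitude 20.9714°, cos φ = 0.933759.
One radian of longitude at latitude φ spans R cos φ, so Δλ = ΔE / (R cos φ) = 392.0 / (6371000 × 0.933759) = 6.5894e-05 rad = 13.592″.

Δλ = 13.59″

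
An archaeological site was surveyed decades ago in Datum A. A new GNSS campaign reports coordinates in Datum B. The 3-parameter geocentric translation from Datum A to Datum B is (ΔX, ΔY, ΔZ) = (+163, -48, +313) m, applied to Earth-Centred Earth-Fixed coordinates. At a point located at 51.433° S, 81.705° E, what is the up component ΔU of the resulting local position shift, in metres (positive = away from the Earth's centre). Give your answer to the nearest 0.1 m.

ΔU = -259.7 m

The local up (radial) axis is (cos φ cos λ, cos φ sin λ, sin φ), giving ΔU = 14.661 − 29.612 − 244.728 = -259.68 m.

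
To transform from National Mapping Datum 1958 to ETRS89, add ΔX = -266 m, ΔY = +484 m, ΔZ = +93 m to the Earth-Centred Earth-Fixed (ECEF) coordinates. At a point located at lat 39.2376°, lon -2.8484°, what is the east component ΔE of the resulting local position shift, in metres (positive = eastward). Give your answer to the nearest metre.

ΔE = 470 m

The local east axis at (φ, λ) is (−sin λ, cos λ, 0), so ΔE = −sin(-2.8484°)·(-266) + cos(-2.8484°)·484 = 470.18 m.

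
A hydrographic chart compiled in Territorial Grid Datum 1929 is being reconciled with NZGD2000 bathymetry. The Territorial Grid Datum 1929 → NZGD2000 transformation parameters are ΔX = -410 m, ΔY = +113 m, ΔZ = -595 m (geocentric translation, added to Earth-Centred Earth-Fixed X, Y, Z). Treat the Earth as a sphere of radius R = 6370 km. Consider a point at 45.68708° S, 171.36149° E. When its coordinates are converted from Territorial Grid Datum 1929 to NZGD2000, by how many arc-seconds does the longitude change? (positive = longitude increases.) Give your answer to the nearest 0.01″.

sin φ = -0.715535, cos φ = 0.698577, sin λ = 0.150200, cos λ = -0.988656.
East component: ΔE = −sin λ·ΔX + cos λ·ΔY = −(0.150200)(-410) + (-0.988656)(113) = -50.14 m.
1° of latitude spans πR/180 = 111177 m; at latitude φ, 1° of longitude spans that × cos φ = 77666.0 m, so Δλ = -50.14 / 77666.0 × 3600 = -2.324″.

Δλ = -2.32″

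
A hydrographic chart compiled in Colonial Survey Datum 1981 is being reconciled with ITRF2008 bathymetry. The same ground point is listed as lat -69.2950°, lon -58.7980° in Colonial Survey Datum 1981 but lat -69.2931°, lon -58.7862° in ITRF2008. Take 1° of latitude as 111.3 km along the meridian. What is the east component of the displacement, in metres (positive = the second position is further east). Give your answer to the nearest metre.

ΔE = 464 m

Δφ = -69.2931° − -69.2950° = +0.0019°; Δλ = -58.7862° − -58.7980° = +0.0118°.
ΔN = Δφ × 111300 = 211.5 m; ΔE = Δλ × 111300 × cos(-69.2950°) = +0.0118 × 111300 × 0.353556 = 464.3 m.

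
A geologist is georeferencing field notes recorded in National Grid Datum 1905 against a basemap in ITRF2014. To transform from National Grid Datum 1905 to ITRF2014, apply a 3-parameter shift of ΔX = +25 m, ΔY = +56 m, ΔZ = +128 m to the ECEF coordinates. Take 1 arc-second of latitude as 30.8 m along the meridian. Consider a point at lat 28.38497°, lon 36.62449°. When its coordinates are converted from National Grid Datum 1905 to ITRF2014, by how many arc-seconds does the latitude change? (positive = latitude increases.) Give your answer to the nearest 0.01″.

sin φ = 0.475393, cos φ = 0.879773, sin λ = 0.596568, cos λ = 0.802563.
North component: ΔN = −sin φ cos λ·ΔX − sin φ sin λ·ΔY + cos φ·ΔZ = −(0.475393)(0.802563)(25) − (0.475393)(0.596568)(56) + (0.879773)(128) = 87.19 m.
1° of latitude spans 3600 × 30.80 = 110880 m, so Δφ = 87.19 / 110880 × 3600 = 2.831″.

Δφ = 2.83″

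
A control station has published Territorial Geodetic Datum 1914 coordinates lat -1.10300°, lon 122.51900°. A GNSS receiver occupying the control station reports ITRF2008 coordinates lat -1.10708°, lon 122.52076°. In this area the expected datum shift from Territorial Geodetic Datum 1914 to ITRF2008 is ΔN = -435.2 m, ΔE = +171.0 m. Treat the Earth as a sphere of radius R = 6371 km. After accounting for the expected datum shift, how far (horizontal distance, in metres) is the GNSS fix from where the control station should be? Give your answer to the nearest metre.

31 m

Observed coordinate differences: Δφ = -0.00408°, Δλ = +0.00176°.
Converting to metres (1° lat = 111195 m, cos φ = 0.999815): observed ΔN = -453.7 m, observed ΔE = 195.7 m.
Subtracting the expected shift leaves a residual of -453.7 − (-435.2) = -18.5 m north and 195.7 − (171.0) = 24.7 m east.
Residual distance = √((-18.5)² + 24.7²) = 30.8 m.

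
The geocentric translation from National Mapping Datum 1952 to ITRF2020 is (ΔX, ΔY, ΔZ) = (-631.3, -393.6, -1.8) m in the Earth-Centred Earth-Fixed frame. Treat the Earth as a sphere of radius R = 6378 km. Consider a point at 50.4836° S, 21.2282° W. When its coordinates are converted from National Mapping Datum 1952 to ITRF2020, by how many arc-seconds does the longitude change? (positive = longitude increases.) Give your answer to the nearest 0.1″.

Δλ = -30.3″

sin φ = -0.771442, cos φ = 0.636299, sin λ = -0.362083, cos λ = 0.932146.
East component: ΔE = −sin λ·ΔX + cos λ·ΔY = −(-0.362083)(-631.3) + (0.932146)(-393.6) = -595.48 m.
1° of latitude spans πR/180 = 111317 m; at latitude φ, 1° of longitude spans that × cos φ = 70831.0 m, so Δλ = -595.48 / 70831.0 × 3600 = -30.265″.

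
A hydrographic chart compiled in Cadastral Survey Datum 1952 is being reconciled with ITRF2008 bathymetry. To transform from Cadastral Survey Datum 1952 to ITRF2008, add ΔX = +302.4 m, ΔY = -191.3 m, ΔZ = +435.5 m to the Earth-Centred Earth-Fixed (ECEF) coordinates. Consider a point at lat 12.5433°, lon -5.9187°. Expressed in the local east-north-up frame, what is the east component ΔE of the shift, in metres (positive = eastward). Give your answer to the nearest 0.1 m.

At φ = 12.5433°, λ = -5.9187°: sin φ = 0.217177, cos φ = 0.976132, sin λ = -0.103117, cos λ = 0.994669.
ΔE = −sin λ·ΔX + cos λ·ΔY = −(-0.103117)·(302.4) + (0.994669)·(-191.3) = -159.10 m.

ΔE = -159.1 m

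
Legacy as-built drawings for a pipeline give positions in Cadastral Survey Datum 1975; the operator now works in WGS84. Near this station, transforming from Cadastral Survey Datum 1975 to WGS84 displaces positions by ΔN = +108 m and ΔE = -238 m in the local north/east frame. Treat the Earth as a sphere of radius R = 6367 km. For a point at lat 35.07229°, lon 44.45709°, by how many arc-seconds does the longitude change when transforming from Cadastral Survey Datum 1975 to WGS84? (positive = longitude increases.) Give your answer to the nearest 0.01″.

At latitude 35.07229°, cos φ = 0.818428.
One radian of longitude at latitude φ spans R cos φ, so Δλ = ΔE / (R cos φ) = -238.0 / (6367000 × 0.818428) = -4.5673e-05 rad = -9.421″.

Δλ = -9.42″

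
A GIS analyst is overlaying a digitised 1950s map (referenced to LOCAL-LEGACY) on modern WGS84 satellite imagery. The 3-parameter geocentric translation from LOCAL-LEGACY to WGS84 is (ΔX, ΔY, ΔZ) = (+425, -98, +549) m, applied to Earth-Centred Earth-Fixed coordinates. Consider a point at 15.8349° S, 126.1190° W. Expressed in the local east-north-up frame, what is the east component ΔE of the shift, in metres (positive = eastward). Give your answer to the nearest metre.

At φ = -15.8349°, λ = -126.1190°: sin φ = -0.272866, cos φ = 0.962052, sin λ = -0.807794, cos λ = -0.589464.
ΔE = −sin λ·ΔX + cos λ·ΔY = −(-0.807794)·(425) + (-0.589464)·(-98) = 401.08 m.

ΔE = 401 m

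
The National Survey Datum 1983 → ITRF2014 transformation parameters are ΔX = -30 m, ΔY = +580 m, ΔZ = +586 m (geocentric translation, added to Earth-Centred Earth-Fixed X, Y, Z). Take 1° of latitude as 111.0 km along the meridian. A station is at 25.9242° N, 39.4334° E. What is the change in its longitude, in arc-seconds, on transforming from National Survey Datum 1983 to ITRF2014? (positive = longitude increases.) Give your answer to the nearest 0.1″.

Δλ = 16.8″

sin φ = 0.437182, cos φ = 0.899373, sin λ = 0.635181, cos λ = 0.772363.
East component: ΔE = −sin λ·ΔX + cos λ·ΔY = −(0.635181)(-30) + (0.772363)(580) = 467.03 m.
1° of latitude spans 111000 m; at latitude φ, 1° of longitude spans that × cos φ = 99830.4 m, so Δλ = 467.03 / 99830.4 × 3600 = 16.842″.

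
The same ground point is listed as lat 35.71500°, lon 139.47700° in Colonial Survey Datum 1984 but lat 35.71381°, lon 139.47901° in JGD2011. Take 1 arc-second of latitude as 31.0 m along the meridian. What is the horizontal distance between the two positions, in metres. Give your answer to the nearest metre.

225 m

Δφ = 35.71381° − 35.71500° = -0.00119°; Δλ = 139.47901° − 139.47700° = +0.00201°.
1° of latitude = 3600 × 31.00 = 111600 m.
ΔN = Δφ × 111600 = -132.8 m; ΔE = Δλ × 111600 × cos(35.71500°) = +0.00201 × 111600 × 0.811931 = 182.1 m.
Distance = √(ΔE² + ΔN²) = √(182.1² + (-132.8)²) = 225.4 m.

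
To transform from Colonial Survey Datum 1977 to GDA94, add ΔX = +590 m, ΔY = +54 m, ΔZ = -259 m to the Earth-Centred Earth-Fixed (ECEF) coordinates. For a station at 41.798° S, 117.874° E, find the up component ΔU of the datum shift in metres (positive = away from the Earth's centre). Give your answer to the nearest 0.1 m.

At φ = -41.798°, λ = 117.874°: sin φ = -0.666506, cos φ = 0.745499, sin λ = 0.883978, cos λ = -0.467529.
ΔU = cos φ cos λ·ΔX + cos φ sin λ·ΔY + sin φ·ΔZ = (0.745499)(-0.467529)(590) + (0.745499)(0.883978)(54) + (-0.666506)(-259) = 2.57 m.

ΔU = 2.6 m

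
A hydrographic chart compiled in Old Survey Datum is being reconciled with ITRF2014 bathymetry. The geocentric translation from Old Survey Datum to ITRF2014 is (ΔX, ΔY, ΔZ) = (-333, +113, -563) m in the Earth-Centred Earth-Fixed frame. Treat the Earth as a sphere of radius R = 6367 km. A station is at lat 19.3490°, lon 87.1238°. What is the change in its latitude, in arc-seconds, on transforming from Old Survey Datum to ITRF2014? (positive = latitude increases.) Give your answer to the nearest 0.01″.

sin φ = 0.331321, cos φ = 0.943518, sin λ = 0.998740, cos λ = 0.050178.
North component: ΔN = −sin φ cos λ·ΔX − sin φ sin λ·ΔY + cos φ·ΔZ = −(0.331321)(0.050178)(-333) − (0.331321)(0.998740)(113) + (0.943518)(-563) = -563.06 m.
1° of latitude spans πR/180 = 111125 m, so Δφ = -563.06 / 111125 × 3600 = -18.241″.

Δφ = -18.24″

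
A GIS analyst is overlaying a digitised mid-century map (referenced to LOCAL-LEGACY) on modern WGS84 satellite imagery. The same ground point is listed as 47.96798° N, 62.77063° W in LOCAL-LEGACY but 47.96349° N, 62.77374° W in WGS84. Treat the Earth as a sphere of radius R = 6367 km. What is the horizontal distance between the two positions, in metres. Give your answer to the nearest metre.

Δφ = 47.96349° − 47.96798° = -0.00449°; Δλ = -62.77374° − -62.77063° = -0.00311°.
1° along a meridian = πR/180 = 111125 m.
ΔN = Δφ × 111125 = -499.0 m; ΔE = Δλ × 111125 × cos(47.96798°) = -0.00311 × 111125 × 0.669546 = -231.4 m.
Distance = √(ΔE² + ΔN²) = √((-231.4)² + (-499.0)²) = 550.0 m.

550 m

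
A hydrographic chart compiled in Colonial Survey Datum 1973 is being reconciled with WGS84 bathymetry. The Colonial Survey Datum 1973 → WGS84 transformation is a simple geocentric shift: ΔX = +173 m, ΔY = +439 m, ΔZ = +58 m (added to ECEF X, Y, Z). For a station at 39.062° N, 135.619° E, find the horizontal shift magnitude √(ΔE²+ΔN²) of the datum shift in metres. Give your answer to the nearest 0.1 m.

440.4 m

At φ = 39.062°, λ = 135.619°: sin φ = 0.630161, cos φ = 0.776465, sin λ = 0.699426, cos λ = -0.714705.
ΔE = −sin λ·ΔX + cos λ·ΔY = −(0.699426)·(173) + (-0.714705)·(439) = -434.76 m.
ΔN = −sin φ cos λ·ΔX − sin φ sin λ·ΔY + cos φ·ΔZ = −(0.630161)(-0.714705)(173) − (0.630161)(0.699426)(439) + (0.776465)(58) = -70.54 m.
Horizontal magnitude = √(ΔE² + ΔN²) = √((-434.76)² + (-70.54)²) = 440.44 m.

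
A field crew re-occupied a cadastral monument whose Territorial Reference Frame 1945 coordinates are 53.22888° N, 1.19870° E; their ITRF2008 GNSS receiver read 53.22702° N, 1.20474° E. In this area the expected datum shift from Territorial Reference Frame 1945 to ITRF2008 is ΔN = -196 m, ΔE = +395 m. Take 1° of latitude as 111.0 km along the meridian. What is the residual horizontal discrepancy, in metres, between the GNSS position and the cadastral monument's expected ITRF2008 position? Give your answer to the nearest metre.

Observed coordinate differences: Δφ = -0.00186°, Δλ = +0.00604°.
Converting to metres (1° lat = 111000 m, cos φ = 0.598620): observed ΔN = -206.5 m, observed ΔE = 401.3 m.
Subtracting the expected shift leaves a residual of -206.5 − (-196) = -10.5 m north and 401.3 − (395) = 6.3 m east.
Residual distance = √((-10.5)² + 6.3²) = 12.2 m.

12 m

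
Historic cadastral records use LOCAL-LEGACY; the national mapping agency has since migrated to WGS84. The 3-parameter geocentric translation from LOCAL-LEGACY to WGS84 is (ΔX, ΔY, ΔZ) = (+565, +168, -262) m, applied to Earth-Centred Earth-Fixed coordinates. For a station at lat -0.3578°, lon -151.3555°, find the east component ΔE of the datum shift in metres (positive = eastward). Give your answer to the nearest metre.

ΔE = 123 m

At φ = -0.3578°, λ = -151.3555°: sin φ = -0.006245, cos φ = 0.999981, sin λ = -0.479374, cos λ = -0.877611.
ΔE = −sin λ·ΔX + cos λ·ΔY = −(-0.479374)·(565) + (-0.877611)·(168) = 123.41 m.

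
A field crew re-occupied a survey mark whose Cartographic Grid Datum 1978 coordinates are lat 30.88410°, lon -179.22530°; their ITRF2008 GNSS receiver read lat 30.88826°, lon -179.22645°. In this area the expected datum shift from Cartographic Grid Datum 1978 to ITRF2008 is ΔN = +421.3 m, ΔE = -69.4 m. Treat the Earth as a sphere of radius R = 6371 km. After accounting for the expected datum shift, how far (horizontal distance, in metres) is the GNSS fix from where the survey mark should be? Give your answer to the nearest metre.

Observed coordinate differences: Δφ = +0.00416°, Δλ = -0.00115°.
Converting to metres (1° lat = 111195 m, cos φ = 0.858207): observed ΔN = 462.6 m, observed ΔE = -109.7 m.
Subtracting the expected shift leaves a residual of 462.6 − (421.3) = 41.3 m north and -109.7 − (-69.4) = -40.3 m east.
Residual distance = √(41.3² + (-40.3)²) = 57.7 m.

58 m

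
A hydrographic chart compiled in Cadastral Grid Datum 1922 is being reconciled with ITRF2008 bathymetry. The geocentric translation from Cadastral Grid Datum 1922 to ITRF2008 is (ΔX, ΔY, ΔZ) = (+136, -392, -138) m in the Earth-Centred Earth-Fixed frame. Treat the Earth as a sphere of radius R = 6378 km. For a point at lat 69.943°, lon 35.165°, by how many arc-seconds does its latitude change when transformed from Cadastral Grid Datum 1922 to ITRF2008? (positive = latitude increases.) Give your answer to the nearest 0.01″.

Δφ = 1.95″

sin φ = 0.939352, cos φ = 0.342955, sin λ = 0.575933, cos λ = 0.817497.
North component: ΔN = −sin φ cos λ·ΔX − sin φ sin λ·ΔY + cos φ·ΔZ = −(0.939352)(0.817497)(136) − (0.939352)(0.575933)(-392) + (0.342955)(-138) = 60.31 m.
1° of latitude spans πR/180 = 111317 m, so Δφ = 60.31 / 111317 × 3600 = 1.950″.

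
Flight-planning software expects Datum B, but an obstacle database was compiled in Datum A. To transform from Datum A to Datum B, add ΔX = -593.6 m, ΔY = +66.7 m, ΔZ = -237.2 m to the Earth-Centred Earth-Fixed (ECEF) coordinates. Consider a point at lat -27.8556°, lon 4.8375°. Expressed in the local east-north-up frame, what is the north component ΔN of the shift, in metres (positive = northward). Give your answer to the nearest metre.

ΔN = -483 m

The local north axis is (−sin φ cos λ, −sin φ sin λ, cos φ), giving ΔN = -276.369 + 2.628 − 209.715 = -483.46 m.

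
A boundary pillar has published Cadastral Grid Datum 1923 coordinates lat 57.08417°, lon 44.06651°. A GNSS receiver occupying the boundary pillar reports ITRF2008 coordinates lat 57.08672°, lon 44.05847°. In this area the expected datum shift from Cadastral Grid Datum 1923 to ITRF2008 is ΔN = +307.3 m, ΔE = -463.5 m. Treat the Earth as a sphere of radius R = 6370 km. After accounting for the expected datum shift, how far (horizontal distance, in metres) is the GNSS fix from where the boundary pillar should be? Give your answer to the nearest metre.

33 m

Observed coordinate differences: Δφ = +0.00255°, Δλ = -0.00804°.
Converting to metres (1° lat = 111177 m, cos φ = 0.543406): observed ΔN = 283.5 m, observed ΔE = -485.7 m.
Subtracting the expected shift leaves a residual of 283.5 − (307.3) = -23.8 m north and -485.7 − (-463.5) = -22.2 m east.
Residual distance = √((-23.8)² + (-22.2)²) = 32.6 m.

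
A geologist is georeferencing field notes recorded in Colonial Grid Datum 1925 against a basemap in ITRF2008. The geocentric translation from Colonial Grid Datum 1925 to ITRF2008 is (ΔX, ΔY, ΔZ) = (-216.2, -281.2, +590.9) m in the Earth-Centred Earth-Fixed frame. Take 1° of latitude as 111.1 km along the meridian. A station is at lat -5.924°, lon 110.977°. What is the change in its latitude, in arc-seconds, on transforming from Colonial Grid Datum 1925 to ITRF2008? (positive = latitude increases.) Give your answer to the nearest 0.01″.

sin φ = -0.103209, cos φ = 0.994660, sin λ = 0.933724, cos λ = -0.357993.
North component: ΔN = −sin φ cos λ·ΔX − sin φ sin λ·ΔY + cos φ·ΔZ = −(-0.103209)(-0.357993)(-216.2) − (-0.103209)(0.933724)(-281.2) + (0.994660)(590.9) = 568.63 m.
1° of latitude spans 111100 m, so Δφ = 568.63 / 111100 × 3600 = 18.426″.

Δφ = 18.43″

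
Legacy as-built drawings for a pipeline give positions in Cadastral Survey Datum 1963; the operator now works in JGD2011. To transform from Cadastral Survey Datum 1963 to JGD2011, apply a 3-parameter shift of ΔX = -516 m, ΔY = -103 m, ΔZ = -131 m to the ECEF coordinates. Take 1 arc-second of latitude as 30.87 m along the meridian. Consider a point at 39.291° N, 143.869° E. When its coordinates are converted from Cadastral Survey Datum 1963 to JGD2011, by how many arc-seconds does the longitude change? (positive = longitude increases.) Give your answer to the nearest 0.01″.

sin φ = 0.633259, cos φ = 0.773940, sin λ = 0.589633, cos λ = -0.807671.
East component: ΔE = −sin λ·ΔX + cos λ·ΔY = −(0.589633)(-516) + (-0.807671)(-103) = 387.44 m.
1° of latitude spans 3600 × 30.87 = 111132 m; at latitude φ, 1° of longitude spans that × cos φ = 86009.5 m, so Δλ = 387.44 / 86009.5 × 3600 = 16.217″.

Δλ = 16.22″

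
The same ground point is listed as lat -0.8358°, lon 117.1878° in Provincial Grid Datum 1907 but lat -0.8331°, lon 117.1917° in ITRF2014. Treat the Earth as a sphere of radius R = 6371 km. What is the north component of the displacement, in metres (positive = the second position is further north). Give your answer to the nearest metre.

ΔN = 300 m

Δφ = -0.8331° − -0.8358° = +0.0027°; Δλ = 117.1917° − 117.1878° = +0.0039°.
1° along a meridian = πR/180 = 111195 m.
ΔN = Δφ × 111195 = 300.2 m; ΔE = Δλ × 111195 × cos(-0.8358°) = +0.0039 × 111195 × 0.999894 = 433.6 m.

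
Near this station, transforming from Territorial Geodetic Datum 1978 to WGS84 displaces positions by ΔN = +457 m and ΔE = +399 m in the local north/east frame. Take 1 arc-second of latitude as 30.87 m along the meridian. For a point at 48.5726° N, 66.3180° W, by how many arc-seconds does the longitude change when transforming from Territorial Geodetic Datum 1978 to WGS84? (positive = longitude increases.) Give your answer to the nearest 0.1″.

At latitude 48.5726°, cos φ = 0.661671.
1″ of longitude at this latitude = 30.87 × cos φ = 20.4258 m, so Δλ = 399.0 / 20.4258 = 19.534″.

Δλ = 19.5″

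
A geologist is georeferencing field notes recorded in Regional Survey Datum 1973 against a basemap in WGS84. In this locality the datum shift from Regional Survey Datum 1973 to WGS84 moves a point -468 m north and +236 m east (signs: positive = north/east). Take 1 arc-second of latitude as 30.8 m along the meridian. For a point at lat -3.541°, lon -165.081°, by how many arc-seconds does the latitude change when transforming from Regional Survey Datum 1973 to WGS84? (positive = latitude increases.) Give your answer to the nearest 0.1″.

1″ of latitude = 30.80 m, so Δφ = -468.0 / 30.80 = -15.195″.

Δφ = -15.2″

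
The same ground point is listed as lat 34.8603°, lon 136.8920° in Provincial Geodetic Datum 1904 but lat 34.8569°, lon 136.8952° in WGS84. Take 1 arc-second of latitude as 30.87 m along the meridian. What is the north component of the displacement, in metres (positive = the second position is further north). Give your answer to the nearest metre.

Δφ = 34.8569° − 34.8603° = -0.0034°; Δλ = 136.8952° − 136.8920° = +0.0032°.
1° of latitude = 3600 × 30.87 = 111132 m.
ΔN = Δφ × 111132 = -377.8 m; ΔE = Δλ × 111132 × cos(34.8603°) = +0.0032 × 111132 × 0.820548 = 291.8 m.

ΔN = -378 m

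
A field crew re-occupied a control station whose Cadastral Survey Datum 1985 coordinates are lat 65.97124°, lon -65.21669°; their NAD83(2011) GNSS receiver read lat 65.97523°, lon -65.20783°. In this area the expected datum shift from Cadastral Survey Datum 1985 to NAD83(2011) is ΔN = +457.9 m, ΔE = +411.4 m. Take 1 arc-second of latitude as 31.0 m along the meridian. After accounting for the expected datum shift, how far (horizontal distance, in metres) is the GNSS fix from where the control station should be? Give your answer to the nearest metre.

Observed coordinate differences: Δφ = +0.00399°, Δλ = +0.00886°.
Converting to metres (1° lat = 111600 m, cos φ = 0.407195): observed ΔN = 445.3 m, observed ΔE = 402.6 m.
Subtracting the expected shift leaves a residual of 445.3 − (457.9) = -12.6 m north and 402.6 − (411.4) = -8.8 m east.
Residual distance = √((-12.6)² + (-8.8)²) = 15.4 m.

15 m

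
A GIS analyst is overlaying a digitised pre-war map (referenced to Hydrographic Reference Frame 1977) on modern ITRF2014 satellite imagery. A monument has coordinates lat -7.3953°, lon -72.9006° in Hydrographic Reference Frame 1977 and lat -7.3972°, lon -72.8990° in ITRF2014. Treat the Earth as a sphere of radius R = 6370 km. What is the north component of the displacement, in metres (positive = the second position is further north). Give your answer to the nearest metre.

ΔN = -211 m

Δφ = -7.3972° − -7.3953° = -0.0019°; Δλ = -72.8990° − -72.9006° = +0.0016°.
1° along a meridian = πR/180 = 111177 m.
ΔN = Δφ × 111177 = -211.2 m; ΔE = Δλ × 111177 × cos(-7.3953°) = +0.0016 × 111177 × 0.991682 = 176.4 m.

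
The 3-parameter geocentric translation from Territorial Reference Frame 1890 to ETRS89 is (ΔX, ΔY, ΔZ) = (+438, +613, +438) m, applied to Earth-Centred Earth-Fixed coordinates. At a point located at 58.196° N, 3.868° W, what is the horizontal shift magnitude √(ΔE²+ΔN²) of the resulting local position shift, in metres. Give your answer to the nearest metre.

650 m

At φ = 58.196°, λ = -3.868°: sin φ = 0.849856, cos φ = 0.527015, sin λ = -0.067458, cos λ = 0.997722.
ΔE = −sin λ·ΔX + cos λ·ΔY = −(-0.067458)·(438) + (0.997722)·(613) = 641.15 m.
ΔN = −sin φ cos λ·ΔX − sin φ sin λ·ΔY + cos φ·ΔZ = −(0.849856)(0.997722)(438) − (0.849856)(-0.067458)(613) + (0.527015)(438) = -105.41 m.
Horizontal magnitude = √(ΔE² + ΔN²) = √(641.15² + (-105.41)²) = 649.76 m.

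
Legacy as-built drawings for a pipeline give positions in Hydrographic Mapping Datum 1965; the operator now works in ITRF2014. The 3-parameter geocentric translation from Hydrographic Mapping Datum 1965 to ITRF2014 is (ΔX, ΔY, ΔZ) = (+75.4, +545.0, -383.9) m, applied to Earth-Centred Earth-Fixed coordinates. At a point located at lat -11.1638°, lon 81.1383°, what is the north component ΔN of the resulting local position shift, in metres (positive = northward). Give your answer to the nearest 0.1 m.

ΔN = -270.1 m

The local north axis is (−sin φ cos λ, −sin φ sin λ, cos φ), giving ΔN = 2.249 + 104.260 − 376.636 = -270.13 m.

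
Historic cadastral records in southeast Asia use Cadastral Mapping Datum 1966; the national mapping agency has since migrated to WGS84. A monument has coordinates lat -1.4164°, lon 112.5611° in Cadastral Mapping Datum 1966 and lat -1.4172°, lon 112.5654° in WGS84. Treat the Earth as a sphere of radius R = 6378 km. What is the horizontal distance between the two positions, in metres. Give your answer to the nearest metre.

Δφ = -1.4172° − -1.4164° = -0.0008°; Δλ = 112.5654° − 112.5611° = +0.0043°.
1° along a meridian = πR/180 = 111317 m.
ΔN = Δφ × 111317 = -89.1 m; ΔE = Δλ × 111317 × cos(-1.4164°) = +0.0043 × 111317 × 0.999694 = 478.5 m.
Distance = √(ΔE² + ΔN²) = √(478.5² + (-89.1)²) = 486.7 m.

487 m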